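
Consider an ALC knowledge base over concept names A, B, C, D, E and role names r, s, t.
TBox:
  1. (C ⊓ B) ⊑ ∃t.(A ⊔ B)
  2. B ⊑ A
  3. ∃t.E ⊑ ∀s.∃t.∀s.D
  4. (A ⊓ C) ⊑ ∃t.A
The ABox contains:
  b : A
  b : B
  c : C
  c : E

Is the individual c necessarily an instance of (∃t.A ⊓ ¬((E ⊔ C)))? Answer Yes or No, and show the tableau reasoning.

1. c : (∃t.A ⊓ ¬((E ⊔ C)))?  L(c) = {C, E} ∪ {(∀t.¬A ⊔ (E ⊔ C))}
   open: L(c) ⊇ {C, E, ¬A, ¬B, ∀t.¬A, …} — c ∉ (∃t.A ⊓ ¬((E ⊔ C))) possible
2. Hence c : (∃t.A ⊓ ¬((E ⊔ C))): not entailed.

No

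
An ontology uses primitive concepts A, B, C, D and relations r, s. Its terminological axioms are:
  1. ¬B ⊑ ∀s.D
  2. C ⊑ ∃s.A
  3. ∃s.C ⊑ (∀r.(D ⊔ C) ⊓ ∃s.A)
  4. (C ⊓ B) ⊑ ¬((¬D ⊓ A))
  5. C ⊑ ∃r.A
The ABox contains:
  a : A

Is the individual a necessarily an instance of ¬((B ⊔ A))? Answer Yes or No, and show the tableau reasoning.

1. a : ¬((B ⊔ A))?  L(a) = {A} ∪ {(B ⊔ A)}
   open: L(a) ⊇ {A, B, ¬C, ∀s.¬C} — a ∉ ¬((B ⊔ A)) possible
2. Hence a : ¬((B ⊔ A)): not entailed.

No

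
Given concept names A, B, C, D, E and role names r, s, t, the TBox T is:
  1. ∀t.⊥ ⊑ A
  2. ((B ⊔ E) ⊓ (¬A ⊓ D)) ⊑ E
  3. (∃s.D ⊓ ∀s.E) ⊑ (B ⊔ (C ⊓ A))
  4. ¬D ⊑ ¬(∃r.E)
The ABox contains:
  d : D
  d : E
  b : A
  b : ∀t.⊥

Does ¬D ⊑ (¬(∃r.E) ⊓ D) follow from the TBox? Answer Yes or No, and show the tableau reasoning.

1. ¬D ⊑ (¬(∃r.E) ⊓ D)  ⇔  (¬D ⊓ (∃r.E ⊔ ¬D)) unsat w.r.t. T
   apply at x₀: ¬D⊑¬(∃r.E)
   open: L(x₀) ⊇ {¬B, ¬D, ¬E, ∀r.¬E, ∀s.¬D, …} (+ ∃-successors)
2. Hence ¬D ⊑ (¬(∃r.E) ⊓ D): not entailed.

No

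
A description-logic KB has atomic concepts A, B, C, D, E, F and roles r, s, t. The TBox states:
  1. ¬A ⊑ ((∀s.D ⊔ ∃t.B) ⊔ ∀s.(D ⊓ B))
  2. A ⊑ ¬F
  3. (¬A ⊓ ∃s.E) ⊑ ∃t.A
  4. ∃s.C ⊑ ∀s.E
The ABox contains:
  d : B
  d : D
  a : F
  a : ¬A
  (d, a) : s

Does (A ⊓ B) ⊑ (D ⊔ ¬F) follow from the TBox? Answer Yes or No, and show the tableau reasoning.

Yes

1. (A ⊓ B) ⊑ (D ⊔ ¬F)  ⇔  ((A ⊓ B) ⊓ (¬D ⊓ F)) unsat w.r.t. T
   all branches close; clash {F, ¬F} at x₀
2. Hence (A ⊓ B) ⊑ (D ⊔ ¬F): entailed.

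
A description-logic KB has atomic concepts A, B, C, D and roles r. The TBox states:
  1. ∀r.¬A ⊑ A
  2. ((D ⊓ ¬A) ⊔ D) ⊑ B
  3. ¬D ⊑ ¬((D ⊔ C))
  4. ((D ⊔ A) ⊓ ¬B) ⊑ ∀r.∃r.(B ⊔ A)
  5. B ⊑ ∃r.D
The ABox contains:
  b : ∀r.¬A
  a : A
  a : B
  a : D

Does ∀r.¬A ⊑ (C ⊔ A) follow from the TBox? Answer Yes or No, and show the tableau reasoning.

1. ∀r.¬A ⊑ (C ⊔ A)  ⇔  (∀r.¬A ⊓ (¬C ⊓ ¬A)) unsat w.r.t. T
   all branches close; clash {A, ¬A} at x₀
2. Hence ∀r.¬A ⊑ (C ⊔ A): entailed.

Yes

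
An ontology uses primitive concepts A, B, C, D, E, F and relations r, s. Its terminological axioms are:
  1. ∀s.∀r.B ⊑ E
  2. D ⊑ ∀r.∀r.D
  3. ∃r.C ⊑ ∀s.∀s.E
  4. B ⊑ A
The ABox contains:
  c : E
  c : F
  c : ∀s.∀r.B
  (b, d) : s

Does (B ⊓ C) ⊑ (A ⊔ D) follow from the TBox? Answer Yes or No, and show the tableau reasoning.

Yes

1. (B ⊓ C) ⊑ (A ⊔ D)  ⇔  ((B ⊓ C) ⊓ (¬A ⊓ ¬D)) unsat w.r.t. T
   all branches close; clash {A, ¬A} at x₀
2. Hence (B ⊓ C) ⊑ (A ⊔ D): entailed.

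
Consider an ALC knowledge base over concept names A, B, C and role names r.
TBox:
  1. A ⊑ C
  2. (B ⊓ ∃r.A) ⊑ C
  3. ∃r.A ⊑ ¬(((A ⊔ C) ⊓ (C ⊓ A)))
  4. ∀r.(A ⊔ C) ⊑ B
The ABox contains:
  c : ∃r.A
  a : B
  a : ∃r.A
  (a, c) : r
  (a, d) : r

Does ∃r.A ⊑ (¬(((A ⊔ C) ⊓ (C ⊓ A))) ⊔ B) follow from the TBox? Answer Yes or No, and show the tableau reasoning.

1. ∃r.A ⊑ (¬(((A ⊔ C) ⊓ (C ⊓ A))) ⊔ B)  ⇔  (∃r.A ⊓ (((A ⊔ C) ⊓ (C ⊓ A)) ⊓ ¬B)) unsat w.r.t. T
   all branches close; clash {A, ¬A} at x₀
2. Hence ∃r.A ⊑ (¬(((A ⊔ C) ⊓ (C ⊓ A))) ⊔ B): entailed.

Yes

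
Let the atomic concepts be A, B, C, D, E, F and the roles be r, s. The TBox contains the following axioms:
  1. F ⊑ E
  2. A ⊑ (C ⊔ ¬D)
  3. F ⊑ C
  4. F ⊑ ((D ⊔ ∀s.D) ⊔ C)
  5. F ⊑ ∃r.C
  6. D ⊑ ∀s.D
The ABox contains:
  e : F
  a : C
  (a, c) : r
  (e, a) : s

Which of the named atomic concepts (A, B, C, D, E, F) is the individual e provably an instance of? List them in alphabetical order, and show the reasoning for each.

{C, E, F}

1. e : A?  L(e) = {F} ∪ {¬A}
   apply at e: F⊑E; F⊑C; F⊑((D ⊔ ∀s.D) ⊔ C)
   open: L(e) ⊇ {C, E, F, ¬A, ¬D, …} (+ ∃-successors) — e ∉ A possible
2. e : B?  L(e) = {F} ∪ {¬B}
   apply at e: F⊑E; F⊑C; F⊑((D ⊔ ∀s.D) ⊔ C)
   open: L(e) ⊇ {C, E, F, ¬A, ¬B, …} (+ ∃-successors) — e ∉ B possible
3. e : C?  L(e) = {F} ∪ {¬C}
   clash {C, ¬C} at e — e ∈ C
4. e : D?  L(e) = {F} ∪ {¬D}
   apply at e: F⊑E; F⊑C; F⊑((D ⊔ ∀s.D) ⊔ C)
   open: L(e) ⊇ {C, E, F, ¬A, ¬D, …} (+ ∃-successors) — e ∉ D possible
5. e : E?  L(e) = {F} ∪ {¬E}
   clash {E, ¬E} at e — e ∈ E
6. e : F?  L(e) = {F} ∪ {¬F}
   clash {F, ¬F} at e — e ∈ F
7. Entailed for e: {C, E, F}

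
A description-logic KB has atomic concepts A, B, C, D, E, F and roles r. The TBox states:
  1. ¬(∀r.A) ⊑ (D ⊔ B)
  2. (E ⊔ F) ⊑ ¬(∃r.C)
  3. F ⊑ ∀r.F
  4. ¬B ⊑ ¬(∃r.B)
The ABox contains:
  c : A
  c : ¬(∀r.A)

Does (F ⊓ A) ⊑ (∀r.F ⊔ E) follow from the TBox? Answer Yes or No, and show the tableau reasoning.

Yes

1. (F ⊓ A) ⊑ (∀r.F ⊔ E)  ⇔  ((F ⊓ A) ⊓ (∃r.¬F ⊓ ¬E)) unsat w.r.t. T
   all branches close; clash {F, ¬F} at an ∃-successor
2. Hence (F ⊓ A) ⊑ (∀r.F ⊔ E): entailed.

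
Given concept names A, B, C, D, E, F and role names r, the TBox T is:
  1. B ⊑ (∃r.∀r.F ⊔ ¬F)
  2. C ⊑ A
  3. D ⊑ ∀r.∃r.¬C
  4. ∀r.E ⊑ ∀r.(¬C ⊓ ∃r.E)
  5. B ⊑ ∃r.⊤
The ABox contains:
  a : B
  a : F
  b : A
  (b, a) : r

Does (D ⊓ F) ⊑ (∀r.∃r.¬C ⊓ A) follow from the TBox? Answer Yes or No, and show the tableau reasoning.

1. (D ⊓ F) ⊑ (∀r.∃r.¬C ⊓ A)  ⇔  ((D ⊓ F) ⊓ (∃r.∀r.C ⊔ ¬A)) unsat w.r.t. T
   apply at x₀: D⊑∀r.∃r.¬C
   open: L(x₀) ⊇ {D, F, ¬A, ¬B, ¬C, …} (+ ∃-successors)
2. Hence (D ⊓ F) ⊑ (∀r.∃r.¬C ⊓ A): not entailed.

No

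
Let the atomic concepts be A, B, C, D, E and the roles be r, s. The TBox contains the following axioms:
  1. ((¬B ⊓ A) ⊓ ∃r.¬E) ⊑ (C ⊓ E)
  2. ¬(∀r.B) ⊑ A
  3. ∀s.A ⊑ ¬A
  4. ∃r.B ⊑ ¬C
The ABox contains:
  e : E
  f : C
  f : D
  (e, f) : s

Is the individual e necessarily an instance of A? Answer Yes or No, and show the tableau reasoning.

1. e : A?  L(e) = {E} ∪ {¬A}
   open: L(e) ⊇ {E, ¬A, ∀r.B, ∀r.¬B} — e ∉ A possible
2. Hence e : A: not entailed.

No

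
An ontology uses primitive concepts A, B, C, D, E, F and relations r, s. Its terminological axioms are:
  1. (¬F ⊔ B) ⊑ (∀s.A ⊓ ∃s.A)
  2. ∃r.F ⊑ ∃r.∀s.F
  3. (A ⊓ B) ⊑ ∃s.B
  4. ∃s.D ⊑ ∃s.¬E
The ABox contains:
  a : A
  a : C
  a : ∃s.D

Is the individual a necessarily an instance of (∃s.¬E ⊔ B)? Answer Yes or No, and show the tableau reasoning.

Yes

1. a : (∃s.¬E ⊔ B)?  L(a) = {A, C, ∃s.D} ∪ {(∀s.E ⊓ ¬B)}
   clash {E, ¬E} at an ∃-successor — a ∈ (∃s.¬E ⊔ B)
2. Hence a : (∃s.¬E ⊔ B): entailed.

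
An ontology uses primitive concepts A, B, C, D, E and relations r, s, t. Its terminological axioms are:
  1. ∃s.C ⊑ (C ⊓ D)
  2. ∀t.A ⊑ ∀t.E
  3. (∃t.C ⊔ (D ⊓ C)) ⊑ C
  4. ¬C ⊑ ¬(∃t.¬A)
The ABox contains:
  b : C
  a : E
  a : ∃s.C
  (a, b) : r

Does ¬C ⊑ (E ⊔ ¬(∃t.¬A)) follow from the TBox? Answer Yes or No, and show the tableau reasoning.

1. ¬C ⊑ (E ⊔ ¬(∃t.¬A))  ⇔  (¬C ⊓ (¬E ⊓ ∃t.¬A)) unsat w.r.t. T
   all branches close; clash {C, ¬C} at x₀
2. Hence ¬C ⊑ (E ⊔ ¬(∃t.¬A)): entailed.

Yes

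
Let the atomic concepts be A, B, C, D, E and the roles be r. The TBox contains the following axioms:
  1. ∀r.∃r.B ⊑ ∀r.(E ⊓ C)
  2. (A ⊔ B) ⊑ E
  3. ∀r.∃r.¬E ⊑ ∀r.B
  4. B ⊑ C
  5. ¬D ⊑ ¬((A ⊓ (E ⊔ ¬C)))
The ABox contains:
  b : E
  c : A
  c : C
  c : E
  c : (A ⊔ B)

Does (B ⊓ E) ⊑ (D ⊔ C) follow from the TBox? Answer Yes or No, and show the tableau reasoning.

Yes

1. (B ⊓ E) ⊑ (D ⊔ C)  ⇔  ((B ⊓ E) ⊓ (¬D ⊓ ¬C)) unsat w.r.t. T
   all branches close; clash {C, ¬C} at x₀
2. Hence (B ⊓ E) ⊑ (D ⊔ C): entailed.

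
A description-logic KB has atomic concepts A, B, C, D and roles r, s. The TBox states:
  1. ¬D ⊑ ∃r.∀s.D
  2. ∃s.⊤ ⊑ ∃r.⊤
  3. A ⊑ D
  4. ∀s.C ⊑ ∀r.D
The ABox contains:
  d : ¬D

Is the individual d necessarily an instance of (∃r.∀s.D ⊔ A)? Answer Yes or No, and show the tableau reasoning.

Yes

1. d : (∃r.∀s.D ⊔ A)?  L(d) = {¬D} ∪ {(∀r.∃s.¬D ⊓ ¬A)}
   clash {D, ¬D} at an ∃-successor — d ∈ (∃r.∀s.D ⊔ A)
2. Hence d : (∃r.∀s.D ⊔ A): entailed.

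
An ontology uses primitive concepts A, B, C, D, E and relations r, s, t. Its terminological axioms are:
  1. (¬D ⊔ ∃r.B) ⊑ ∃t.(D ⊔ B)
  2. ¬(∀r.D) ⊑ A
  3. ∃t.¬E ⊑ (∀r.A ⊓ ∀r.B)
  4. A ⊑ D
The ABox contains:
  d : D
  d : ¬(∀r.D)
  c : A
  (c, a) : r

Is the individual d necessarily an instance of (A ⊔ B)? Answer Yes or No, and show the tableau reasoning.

1. d : (A ⊔ B)?  L(d) = {D, ¬(∀r.D)} ∪ {(¬A ⊓ ¬B)}
   clash {A, ¬A} at d — d ∈ (A ⊔ B)
2. Hence d : (A ⊔ B): entailed.

Yes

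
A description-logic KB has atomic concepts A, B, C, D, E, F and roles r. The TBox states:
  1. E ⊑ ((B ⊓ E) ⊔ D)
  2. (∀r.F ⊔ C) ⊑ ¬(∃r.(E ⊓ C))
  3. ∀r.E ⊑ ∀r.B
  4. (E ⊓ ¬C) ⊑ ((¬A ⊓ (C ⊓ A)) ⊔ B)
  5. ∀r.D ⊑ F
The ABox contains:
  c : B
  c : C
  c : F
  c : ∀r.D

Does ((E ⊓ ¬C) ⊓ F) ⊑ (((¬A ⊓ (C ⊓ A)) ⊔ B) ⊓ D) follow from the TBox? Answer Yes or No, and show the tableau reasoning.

No

1. ((E ⊓ ¬C) ⊓ F) ⊑ (((¬A ⊓ (C ⊓ A)) ⊔ B) ⊓ D)  ⇔  (((E ⊓ ¬C) ⊓ F) ⊓ (((A ⊔ (¬C ⊔ ¬A)) ⊓ ¬B) ⊔ ¬D)) unsat w.r.t. T
   apply at x₀: E⊑((B ⊓ E) ⊔ D); (E ⊓ ¬C)⊑((¬A ⊓ (C ⊓ A)) ⊔ B)
   open: L(x₀) ⊇ {B, E, F, ¬C, ¬D, …} (+ ∃-successors)
2. Hence ((E ⊓ ¬C) ⊓ F) ⊑ (((¬A ⊓ (C ⊓ A)) ⊔ B) ⊓ D): not entailed.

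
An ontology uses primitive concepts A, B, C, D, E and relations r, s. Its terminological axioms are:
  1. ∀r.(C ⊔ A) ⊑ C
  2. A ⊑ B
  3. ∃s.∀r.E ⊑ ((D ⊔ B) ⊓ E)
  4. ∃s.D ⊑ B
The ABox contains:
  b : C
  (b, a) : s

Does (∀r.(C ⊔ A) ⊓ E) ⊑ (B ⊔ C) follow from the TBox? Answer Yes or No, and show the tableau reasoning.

1. (∀r.(C ⊔ A) ⊓ E) ⊑ (B ⊔ C)  ⇔  ((∀r.(C ⊔ A) ⊓ E) ⊓ (¬B ⊓ ¬C)) unsat w.r.t. T
   all branches close; clash {B, ¬B} at x₀
2. Hence (∀r.(C ⊔ A) ⊓ E) ⊑ (B ⊔ C): entailed.

Yes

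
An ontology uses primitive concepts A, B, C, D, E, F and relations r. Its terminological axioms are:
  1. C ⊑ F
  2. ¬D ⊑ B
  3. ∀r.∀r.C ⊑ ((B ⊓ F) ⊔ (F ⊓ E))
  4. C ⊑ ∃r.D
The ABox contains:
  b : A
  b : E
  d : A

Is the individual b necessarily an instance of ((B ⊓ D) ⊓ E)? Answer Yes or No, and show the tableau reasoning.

No

1. b : ((B ⊓ D) ⊓ E)?  L(b) = {A, E} ∪ {((¬B ⊔ ¬D) ⊔ ¬E)}
   open: L(b) ⊇ {A, D, E, ¬B, ¬C, …} (+ ∃-successors) — b ∉ ((B ⊓ D) ⊓ E) possible
2. Hence b : ((B ⊓ D) ⊓ E): not entailed.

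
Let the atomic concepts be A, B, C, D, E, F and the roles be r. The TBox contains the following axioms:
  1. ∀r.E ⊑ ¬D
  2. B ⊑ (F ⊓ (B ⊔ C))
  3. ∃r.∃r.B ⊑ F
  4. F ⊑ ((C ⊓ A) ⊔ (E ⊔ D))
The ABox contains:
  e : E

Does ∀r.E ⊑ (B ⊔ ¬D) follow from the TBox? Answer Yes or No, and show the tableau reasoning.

1. ∀r.E ⊑ (B ⊔ ¬D)  ⇔  (∀r.E ⊓ (¬B ⊓ D)) unsat w.r.t. T
   all branches close; clash {D, ¬D} at x₀
2. Hence ∀r.E ⊑ (B ⊔ ¬D): entailed.

Yes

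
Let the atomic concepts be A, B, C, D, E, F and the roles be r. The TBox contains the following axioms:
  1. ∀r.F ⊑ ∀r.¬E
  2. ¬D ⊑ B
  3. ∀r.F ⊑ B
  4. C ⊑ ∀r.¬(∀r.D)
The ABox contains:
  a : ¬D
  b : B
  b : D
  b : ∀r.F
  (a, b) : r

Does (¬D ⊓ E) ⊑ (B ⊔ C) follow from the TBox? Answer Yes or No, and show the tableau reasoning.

1. (¬D ⊓ E) ⊑ (B ⊔ C)  ⇔  ((¬D ⊓ E) ⊓ (¬B ⊓ ¬C)) unsat w.r.t. T
   all branches close; clash {B, ¬B} at x₀
2. Hence (¬D ⊓ E) ⊑ (B ⊔ C): entailed.

Yes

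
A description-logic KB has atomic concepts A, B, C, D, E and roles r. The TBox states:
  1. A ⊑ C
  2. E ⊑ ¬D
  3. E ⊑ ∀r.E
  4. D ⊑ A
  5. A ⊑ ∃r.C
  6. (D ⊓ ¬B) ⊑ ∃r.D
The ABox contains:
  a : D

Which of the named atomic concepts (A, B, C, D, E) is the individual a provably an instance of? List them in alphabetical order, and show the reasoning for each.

1. a : A?  L(a) = {D} ∪ {¬A}
   clash {A, ¬A} at a — a ∈ A
2. a : B?  L(a) = {D} ∪ {¬B}
   apply at a: D⊑A
   open: L(a) ⊇ {A, C, D, ¬B, ¬E, …} (+ ∃-successors) — a ∉ B possible
3. a : C?  L(a) = {D} ∪ {¬C}
   clash {C, ¬C} at a — a ∈ C
4. a : D?  L(a) = {D} ∪ {¬D}
   clash {D, ¬D} at a — a ∈ D
5. a : E?  L(a) = {D} ∪ {¬E}
   apply at a: D⊑A
   open: L(a) ⊇ {A, B, C, D, ¬E, …} (+ ∃-successors) — a ∉ E possible
6. Entailed for a: {A, C, D}

{A, C, D}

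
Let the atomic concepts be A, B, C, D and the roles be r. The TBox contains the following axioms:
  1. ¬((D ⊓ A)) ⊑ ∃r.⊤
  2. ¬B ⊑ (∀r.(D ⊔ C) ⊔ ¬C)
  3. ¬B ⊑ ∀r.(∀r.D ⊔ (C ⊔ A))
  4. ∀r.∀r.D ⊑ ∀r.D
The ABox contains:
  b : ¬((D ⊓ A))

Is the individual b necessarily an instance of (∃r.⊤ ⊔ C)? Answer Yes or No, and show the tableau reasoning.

1. b : (∃r.⊤ ⊔ C)?  L(b) = {¬((D ⊓ A))} ∪ {(∀r.⊥ ⊓ ¬C)}
   clash ⊥ at an ∃-successor — b ∈ (∃r.⊤ ⊔ C)
2. Hence b : (∃r.⊤ ⊔ C): entailed.

Yes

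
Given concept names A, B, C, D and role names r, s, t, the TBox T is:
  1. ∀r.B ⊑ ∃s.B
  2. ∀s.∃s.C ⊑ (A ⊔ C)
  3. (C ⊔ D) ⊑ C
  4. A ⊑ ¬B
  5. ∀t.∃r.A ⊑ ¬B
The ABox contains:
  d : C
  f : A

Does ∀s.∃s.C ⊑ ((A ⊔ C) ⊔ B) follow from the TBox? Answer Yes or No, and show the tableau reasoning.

Yes

1. ∀s.∃s.C ⊑ ((A ⊔ C) ⊔ B)  ⇔  (∀s.∃s.C ⊓ ((¬A ⊓ ¬C) ⊓ ¬B)) unsat w.r.t. T
   all branches close; clash {C, ¬C} at x₀
2. Hence ∀s.∃s.C ⊑ ((A ⊔ C) ⊔ B): entailed.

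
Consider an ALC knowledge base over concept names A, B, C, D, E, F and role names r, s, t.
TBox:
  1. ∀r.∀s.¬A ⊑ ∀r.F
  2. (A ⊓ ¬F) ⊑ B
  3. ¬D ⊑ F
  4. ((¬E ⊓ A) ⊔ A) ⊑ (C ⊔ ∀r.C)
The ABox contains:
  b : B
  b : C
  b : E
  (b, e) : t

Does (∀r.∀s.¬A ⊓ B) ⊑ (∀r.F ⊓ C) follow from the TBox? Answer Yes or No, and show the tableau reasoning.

1. (∀r.∀s.¬A ⊓ B) ⊑ (∀r.F ⊓ C)  ⇔  ((∀r.∀s.¬A ⊓ B) ⊓ (∃r.¬F ⊔ ¬C)) unsat w.r.t. T
   apply at x₀: ∀r.∀s.¬A⊑∀r.F
   open: L(x₀) ⊇ {B, D, ¬A, ¬C, ∀r.F, …}
2. Hence (∀r.∀s.¬A ⊓ B) ⊑ (∀r.F ⊓ C): not entailed.

No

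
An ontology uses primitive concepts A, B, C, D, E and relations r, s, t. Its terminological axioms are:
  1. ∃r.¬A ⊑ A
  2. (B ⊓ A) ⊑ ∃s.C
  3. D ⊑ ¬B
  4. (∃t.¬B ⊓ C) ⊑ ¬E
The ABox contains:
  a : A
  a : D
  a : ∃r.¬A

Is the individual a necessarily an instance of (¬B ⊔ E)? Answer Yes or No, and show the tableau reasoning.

1. a : (¬B ⊔ E)?  L(a) = {A, D, ∃r.¬A} ∪ {(B ⊓ ¬E)}
   clash {B, ¬B} at a — a ∈ (¬B ⊔ E)
2. Hence a : (¬B ⊔ E): entailed.

Yes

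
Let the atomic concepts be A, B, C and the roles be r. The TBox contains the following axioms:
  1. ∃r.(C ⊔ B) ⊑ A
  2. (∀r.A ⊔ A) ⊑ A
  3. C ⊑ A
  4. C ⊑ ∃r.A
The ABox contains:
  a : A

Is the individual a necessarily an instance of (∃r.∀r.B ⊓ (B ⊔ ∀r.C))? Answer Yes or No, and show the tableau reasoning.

1. a : (∃r.∀r.B ⊓ (B ⊔ ∀r.C))?  L(a) = {A} ∪ {(∀r.∃r.¬B ⊔ (¬B ⊓ ∃r.¬C))}
   open: L(a) ⊇ {A, ¬C, ∀r.∃r.¬B} — a ∉ (∃r.∀r.B ⊓ (B ⊔ ∀r.C)) possible
2. Hence a : (∃r.∀r.B ⊓ (B ⊔ ∀r.C)): not entailed.

No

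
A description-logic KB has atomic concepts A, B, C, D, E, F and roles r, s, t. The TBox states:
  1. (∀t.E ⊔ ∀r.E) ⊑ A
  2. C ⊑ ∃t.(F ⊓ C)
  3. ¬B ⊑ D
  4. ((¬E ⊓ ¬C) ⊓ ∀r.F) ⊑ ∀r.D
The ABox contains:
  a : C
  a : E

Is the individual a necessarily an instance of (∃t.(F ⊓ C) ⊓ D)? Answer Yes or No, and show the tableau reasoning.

No

1. a : (∃t.(F ⊓ C) ⊓ D)?  L(a) = {C, E} ∪ {(∀t.(¬F ⊔ ¬C) ⊔ ¬D)}
   apply at a: C⊑∃t.(F ⊓ C)
   open: L(a) ⊇ {B, C, E, ¬D, ∃r.¬E, …} (+ ∃-successors) — a ∉ (∃t.(F ⊓ C) ⊓ D) possible
2. Hence a : (∃t.(F ⊓ C) ⊓ D): not entailed.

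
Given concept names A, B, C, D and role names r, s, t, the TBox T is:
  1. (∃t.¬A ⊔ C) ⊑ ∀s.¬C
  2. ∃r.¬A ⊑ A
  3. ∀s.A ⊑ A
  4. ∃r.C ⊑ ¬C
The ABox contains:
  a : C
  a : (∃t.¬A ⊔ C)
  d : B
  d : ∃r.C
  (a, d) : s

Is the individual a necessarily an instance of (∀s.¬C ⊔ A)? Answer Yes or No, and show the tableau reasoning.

1. a : (∀s.¬C ⊔ A)?  L(a) = {C, (∃t.¬A ⊔ C)} ∪ {(∃s.C ⊓ ¬A)}
   clash {A, ¬A} at a — a ∈ (∀s.¬C ⊔ A)
2. Hence a : (∀s.¬C ⊔ A): entailed.

Yes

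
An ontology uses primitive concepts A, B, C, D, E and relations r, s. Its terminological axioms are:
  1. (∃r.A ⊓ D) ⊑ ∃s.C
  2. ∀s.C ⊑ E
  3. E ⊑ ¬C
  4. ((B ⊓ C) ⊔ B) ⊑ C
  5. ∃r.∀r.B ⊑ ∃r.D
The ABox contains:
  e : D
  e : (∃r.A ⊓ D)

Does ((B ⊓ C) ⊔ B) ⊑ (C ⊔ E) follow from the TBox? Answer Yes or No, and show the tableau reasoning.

Yes

1. ((B ⊓ C) ⊔ B) ⊑ (C ⊔ E)  ⇔  (((B ⊓ C) ⊔ B) ⊓ (¬C ⊓ ¬E)) unsat w.r.t. T
   all branches close; clash {E, ¬E} at x₀
2. Hence ((B ⊓ C) ⊔ B) ⊑ (C ⊔ E): entailed.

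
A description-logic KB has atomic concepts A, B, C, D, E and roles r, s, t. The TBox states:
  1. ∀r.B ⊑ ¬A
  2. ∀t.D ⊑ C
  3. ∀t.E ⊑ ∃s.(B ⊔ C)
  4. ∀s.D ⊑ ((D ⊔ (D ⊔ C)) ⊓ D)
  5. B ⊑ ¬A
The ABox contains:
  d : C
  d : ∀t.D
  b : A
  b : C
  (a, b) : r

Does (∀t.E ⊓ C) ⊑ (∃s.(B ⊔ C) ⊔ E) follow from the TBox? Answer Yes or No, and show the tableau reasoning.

Yes

1. (∀t.E ⊓ C) ⊑ (∃s.(B ⊔ C) ⊔ E)  ⇔  ((∀t.E ⊓ C) ⊓ (∀s.(¬B ⊓ ¬C) ⊓ ¬E)) unsat w.r.t. T
   all branches close; clash {C, ¬C} at an ∃-successor
2. Hence (∀t.E ⊓ C) ⊑ (∃s.(B ⊔ C) ⊔ E): entailed.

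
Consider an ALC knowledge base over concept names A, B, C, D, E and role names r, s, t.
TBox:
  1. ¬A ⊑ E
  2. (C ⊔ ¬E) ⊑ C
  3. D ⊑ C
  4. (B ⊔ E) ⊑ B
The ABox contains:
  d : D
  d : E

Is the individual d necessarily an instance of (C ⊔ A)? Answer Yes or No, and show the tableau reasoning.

Yes

1. d : (C ⊔ A)?  L(d) = {D, E} ∪ {(¬C ⊓ ¬A)}
   clash {C, ¬C} at d — d ∈ (C ⊔ A)
2. Hence d : (C ⊔ A): entailed.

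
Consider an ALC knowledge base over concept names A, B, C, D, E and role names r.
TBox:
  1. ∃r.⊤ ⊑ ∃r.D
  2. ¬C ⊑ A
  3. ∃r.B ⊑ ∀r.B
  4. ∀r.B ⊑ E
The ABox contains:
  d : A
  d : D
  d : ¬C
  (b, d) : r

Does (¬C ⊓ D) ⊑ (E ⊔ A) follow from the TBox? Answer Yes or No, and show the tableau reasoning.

Yes

1. (¬C ⊓ D) ⊑ (E ⊔ A)  ⇔  ((¬C ⊓ D) ⊓ (¬E ⊓ ¬A)) unsat w.r.t. T
   all branches close; clash {A, ¬A} at x₀
2. Hence (¬C ⊓ D) ⊑ (E ⊔ A): entailed.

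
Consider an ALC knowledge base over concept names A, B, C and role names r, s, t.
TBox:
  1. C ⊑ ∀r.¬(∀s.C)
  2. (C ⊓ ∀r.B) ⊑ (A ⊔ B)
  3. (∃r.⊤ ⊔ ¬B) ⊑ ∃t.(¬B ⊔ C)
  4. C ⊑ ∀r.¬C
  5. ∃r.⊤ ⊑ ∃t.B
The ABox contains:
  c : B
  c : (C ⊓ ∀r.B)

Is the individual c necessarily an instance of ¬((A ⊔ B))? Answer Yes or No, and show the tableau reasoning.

No

1. c : ¬((A ⊔ B))?  L(c) = {B, (C ⊓ ∀r.B)} ∪ {(A ⊔ B)}
   apply at c: C⊑∀r.¬(∀s.C); C⊑∀r.¬C
   open: L(c) ⊇ {B, C, ∀r.B, ∀r.¬C, ∀r.∃s.¬C, …} — c ∉ ¬((A ⊔ B)) possible
2. Hence c : ¬((A ⊔ B)): not entailed.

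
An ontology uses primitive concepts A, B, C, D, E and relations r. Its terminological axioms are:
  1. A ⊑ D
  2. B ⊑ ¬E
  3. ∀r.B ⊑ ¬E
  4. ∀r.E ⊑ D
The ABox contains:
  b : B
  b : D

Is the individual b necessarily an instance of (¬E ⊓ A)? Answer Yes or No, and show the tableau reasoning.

No

1. b : (¬E ⊓ A)?  L(b) = {B, D} ∪ {(E ⊔ ¬A)}
   apply at b: B⊑¬E
   open: L(b) ⊇ {B, D, ¬A, ¬E} — b ∉ (¬E ⊓ A) possible
2. Hence b : (¬E ⊓ A): not entailed.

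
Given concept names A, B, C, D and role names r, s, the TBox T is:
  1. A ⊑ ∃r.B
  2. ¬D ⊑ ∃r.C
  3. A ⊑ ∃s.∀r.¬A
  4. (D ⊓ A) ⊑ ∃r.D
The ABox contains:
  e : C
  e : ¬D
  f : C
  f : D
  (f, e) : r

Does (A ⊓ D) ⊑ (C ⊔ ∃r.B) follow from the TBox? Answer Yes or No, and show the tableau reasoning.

1. (A ⊓ D) ⊑ (C ⊔ ∃r.B)  ⇔  ((A ⊓ D) ⊓ (¬C ⊓ ∀r.¬B)) unsat w.r.t. T
   all branches close; clash {B, ¬B} at an ∃-successor
2. Hence (A ⊓ D) ⊑ (C ⊔ ∃r.B): entailed.

Yes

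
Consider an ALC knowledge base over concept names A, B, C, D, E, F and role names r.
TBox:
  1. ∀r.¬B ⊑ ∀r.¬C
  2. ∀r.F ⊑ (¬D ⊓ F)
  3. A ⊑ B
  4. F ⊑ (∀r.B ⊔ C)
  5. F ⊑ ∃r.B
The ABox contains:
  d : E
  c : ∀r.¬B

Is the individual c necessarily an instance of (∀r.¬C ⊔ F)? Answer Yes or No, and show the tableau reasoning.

1. c : (∀r.¬C ⊔ F)?  L(c) = {∀r.¬B} ∪ {(∃r.C ⊓ ¬F)}
   clash {F, ¬F} at c — c ∈ (∀r.¬C ⊔ F)
2. Hence c : (∀r.¬C ⊔ F): entailed.

Yes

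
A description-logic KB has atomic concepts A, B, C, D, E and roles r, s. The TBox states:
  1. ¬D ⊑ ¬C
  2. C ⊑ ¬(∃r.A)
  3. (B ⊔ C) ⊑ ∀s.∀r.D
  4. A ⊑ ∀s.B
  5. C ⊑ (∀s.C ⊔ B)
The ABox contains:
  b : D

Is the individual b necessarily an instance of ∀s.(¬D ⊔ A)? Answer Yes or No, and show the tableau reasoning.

No

1. b : ∀s.(¬D ⊔ A)?  L(b) = {D} ∪ {∃s.(D ⊓ ¬A)}
   open: L(b) ⊇ {D, ¬A, ¬B, ¬C, ∃s.(D ⊓ ¬A)} (+ ∃-successors) — b ∉ ∀s.(¬D ⊔ A) possible
2. Hence b : ∀s.(¬D ⊔ A): not entailed.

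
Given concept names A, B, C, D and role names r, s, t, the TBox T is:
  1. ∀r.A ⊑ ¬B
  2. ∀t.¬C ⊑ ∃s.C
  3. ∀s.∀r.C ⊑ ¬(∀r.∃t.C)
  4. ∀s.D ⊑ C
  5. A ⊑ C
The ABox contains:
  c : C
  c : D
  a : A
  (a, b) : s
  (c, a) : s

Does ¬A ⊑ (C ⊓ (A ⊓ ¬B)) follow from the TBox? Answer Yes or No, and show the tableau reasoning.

1. ¬A ⊑ (C ⊓ (A ⊓ ¬B))  ⇔  (¬A ⊓ (¬C ⊔ (¬A ⊔ B))) unsat w.r.t. T
   open: L(x₀) ⊇ {¬A, ¬C, ∃r.¬A, ∃s.¬D, ∃s.∃r.¬C, …} (+ ∃-successors)
2. Hence ¬A ⊑ (C ⊓ (A ⊓ ¬B)): not entailed.

No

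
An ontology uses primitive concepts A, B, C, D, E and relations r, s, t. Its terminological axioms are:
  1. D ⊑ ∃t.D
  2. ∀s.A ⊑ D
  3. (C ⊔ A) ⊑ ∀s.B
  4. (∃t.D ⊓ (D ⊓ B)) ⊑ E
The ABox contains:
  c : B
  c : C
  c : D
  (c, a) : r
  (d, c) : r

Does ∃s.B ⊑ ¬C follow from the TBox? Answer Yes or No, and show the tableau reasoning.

No

1. ∃s.B ⊑ ¬C  ⇔  (∃s.B ⊓ C) unsat w.r.t. T
   open: L(x₀) ⊇ {C, ¬D, ∀s.B, ∀t.¬D, ∃s.B, …} (+ ∃-successors)
2. Hence ∃s.B ⊑ ¬C: not entailed.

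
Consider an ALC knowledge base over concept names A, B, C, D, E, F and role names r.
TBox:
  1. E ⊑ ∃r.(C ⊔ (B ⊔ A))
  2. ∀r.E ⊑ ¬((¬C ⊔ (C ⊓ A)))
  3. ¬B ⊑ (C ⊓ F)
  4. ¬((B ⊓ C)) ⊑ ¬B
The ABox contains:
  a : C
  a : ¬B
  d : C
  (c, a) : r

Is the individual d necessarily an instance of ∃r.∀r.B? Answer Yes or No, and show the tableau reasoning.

1. d : ∃r.∀r.B?  L(d) = {C} ∪ {∀r.∃r.¬B}
   open: L(d) ⊇ {B, C, ¬E, ∀r.∃r.¬B, ∃r.¬E} (+ ∃-successors) — d ∉ ∃r.∀r.B possible
2. Hence d : ∃r.∀r.B: not entailed.

No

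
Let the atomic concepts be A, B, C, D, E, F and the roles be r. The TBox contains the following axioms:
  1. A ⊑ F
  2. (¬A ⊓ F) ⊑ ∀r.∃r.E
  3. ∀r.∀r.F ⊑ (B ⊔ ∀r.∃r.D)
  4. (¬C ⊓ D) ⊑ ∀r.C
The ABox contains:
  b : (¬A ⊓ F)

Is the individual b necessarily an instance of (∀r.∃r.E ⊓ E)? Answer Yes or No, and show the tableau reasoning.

1. b : (∀r.∃r.E ⊓ E)?  L(b) = {(¬A ⊓ F)} ∪ {(∃r.∀r.¬E ⊔ ¬E)}
   apply at b: (¬A ⊓ F)⊑∀r.∃r.E
   open: L(b) ⊇ {C, F, ¬A, ¬E, ∀r.∃r.E, …} (+ ∃-successors) — b ∉ (∀r.∃r.E ⊓ E) possible
2. Hence b : (∀r.∃r.E ⊓ E): not entailed.

No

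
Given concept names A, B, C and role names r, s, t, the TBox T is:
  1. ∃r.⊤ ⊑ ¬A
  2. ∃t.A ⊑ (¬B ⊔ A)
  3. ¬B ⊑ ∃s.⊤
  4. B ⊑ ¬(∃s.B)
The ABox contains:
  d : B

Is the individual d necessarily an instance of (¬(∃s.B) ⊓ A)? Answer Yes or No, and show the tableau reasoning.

1. d : (¬(∃s.B) ⊓ A)?  L(d) = {B} ∪ {(∃s.B ⊔ ¬A)}
   apply at d: B⊑¬(∃s.B)
   open: L(d) ⊇ {B, ¬A, ∀r.⊥, ∀s.¬B, ∀t.¬A} — d ∉ (¬(∃s.B) ⊓ A) possible
2. Hence d : (¬(∃s.B) ⊓ A): not entailed.

No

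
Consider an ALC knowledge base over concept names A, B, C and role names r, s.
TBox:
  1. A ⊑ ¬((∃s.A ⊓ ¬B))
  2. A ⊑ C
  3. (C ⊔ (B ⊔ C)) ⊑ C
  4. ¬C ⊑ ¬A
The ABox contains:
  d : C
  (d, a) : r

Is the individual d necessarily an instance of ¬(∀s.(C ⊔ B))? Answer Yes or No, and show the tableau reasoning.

No

1. d : ¬(∀s.(C ⊔ B))?  L(d) = {C} ∪ {∀s.(C ⊔ B)}
   open: L(d) ⊇ {C, ¬A, ∀s.(C ⊔ B)} — d ∉ ¬(∀s.(C ⊔ B)) possible
2. Hence d : ¬(∀s.(C ⊔ B)): not entailed.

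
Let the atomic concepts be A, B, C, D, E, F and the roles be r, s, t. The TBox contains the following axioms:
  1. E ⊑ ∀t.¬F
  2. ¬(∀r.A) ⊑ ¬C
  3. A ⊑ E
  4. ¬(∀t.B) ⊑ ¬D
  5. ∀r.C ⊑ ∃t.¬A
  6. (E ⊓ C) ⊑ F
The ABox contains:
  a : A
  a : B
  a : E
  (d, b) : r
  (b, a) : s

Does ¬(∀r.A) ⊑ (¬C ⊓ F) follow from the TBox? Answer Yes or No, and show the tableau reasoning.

1. ¬(∀r.A) ⊑ (¬C ⊓ F)  ⇔  (∃r.¬A ⊓ (C ⊔ ¬F)) unsat w.r.t. T
   apply at x₀: ¬(∀r.A)⊑¬C
   open: L(x₀) ⊇ {¬A, ¬C, ¬E, ¬F, ∀t.B, …} (+ ∃-successors)
2. Hence ¬(∀r.A) ⊑ (¬C ⊓ F): not entailed.

No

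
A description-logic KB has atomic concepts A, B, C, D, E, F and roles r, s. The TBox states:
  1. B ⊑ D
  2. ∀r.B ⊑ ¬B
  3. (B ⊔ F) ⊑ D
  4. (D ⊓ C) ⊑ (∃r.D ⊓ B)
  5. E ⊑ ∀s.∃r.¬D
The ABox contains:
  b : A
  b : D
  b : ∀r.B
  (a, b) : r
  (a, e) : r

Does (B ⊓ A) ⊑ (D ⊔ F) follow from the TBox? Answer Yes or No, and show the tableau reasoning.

Yes

1. (B ⊓ A) ⊑ (D ⊔ F)  ⇔  ((B ⊓ A) ⊓ (¬D ⊓ ¬F)) unsat w.r.t. T
   all branches close; clash {D, ¬D} at x₀
2. Hence (B ⊓ A) ⊑ (D ⊔ F): entailed.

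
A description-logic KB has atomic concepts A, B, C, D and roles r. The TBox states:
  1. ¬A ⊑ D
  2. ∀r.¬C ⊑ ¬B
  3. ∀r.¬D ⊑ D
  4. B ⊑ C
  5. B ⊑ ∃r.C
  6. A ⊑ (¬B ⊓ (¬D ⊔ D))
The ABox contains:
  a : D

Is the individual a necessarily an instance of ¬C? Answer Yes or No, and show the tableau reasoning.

No

1. a : ¬C?  L(a) = {D} ∪ {C}
   open: L(a) ⊇ {C, D, ¬A, ¬B} — a ∉ ¬C possible
2. Hence a : ¬C: not entailed.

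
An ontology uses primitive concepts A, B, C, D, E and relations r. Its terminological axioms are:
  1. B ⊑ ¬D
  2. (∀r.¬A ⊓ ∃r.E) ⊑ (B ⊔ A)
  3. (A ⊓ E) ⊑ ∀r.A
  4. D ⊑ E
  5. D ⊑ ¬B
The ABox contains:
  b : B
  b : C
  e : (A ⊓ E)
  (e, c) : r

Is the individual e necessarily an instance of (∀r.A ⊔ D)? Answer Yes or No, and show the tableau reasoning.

Yes

1. e : (∀r.A ⊔ D)?  L(e) = {(A ⊓ E)} ∪ {(∃r.¬A ⊓ ¬D)}
   clash {A, ¬A} at an ∃-successor — e ∈ (∀r.A ⊔ D)
2. Hence e : (∀r.A ⊔ D): entailed.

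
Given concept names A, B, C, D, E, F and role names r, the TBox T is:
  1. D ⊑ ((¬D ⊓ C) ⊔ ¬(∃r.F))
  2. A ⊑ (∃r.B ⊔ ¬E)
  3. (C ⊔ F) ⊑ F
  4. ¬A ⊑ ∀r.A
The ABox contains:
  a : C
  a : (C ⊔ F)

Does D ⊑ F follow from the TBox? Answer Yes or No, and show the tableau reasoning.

No

1. D ⊑ F  ⇔  (D ⊓ ¬F) unsat w.r.t. T
   apply at x₀: D⊑((¬D ⊓ C) ⊔ ¬(∃r.F))
   open: L(x₀) ⊇ {A, D, ¬C, ¬F, ∀r.¬F, …} (+ ∃-successors)
2. Hence D ⊑ F: not entailed.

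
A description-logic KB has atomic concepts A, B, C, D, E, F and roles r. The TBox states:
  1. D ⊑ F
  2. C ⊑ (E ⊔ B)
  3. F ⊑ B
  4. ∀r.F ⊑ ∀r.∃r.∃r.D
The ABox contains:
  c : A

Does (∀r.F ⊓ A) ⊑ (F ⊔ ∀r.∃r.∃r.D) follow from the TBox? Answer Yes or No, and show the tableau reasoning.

Yes

1. (∀r.F ⊓ A) ⊑ (F ⊔ ∀r.∃r.∃r.D)  ⇔  ((∀r.F ⊓ A) ⊓ (¬F ⊓ ∃r.∀r.∀r.¬D)) unsat w.r.t. T
   all branches close; clash {F, ¬F} at x₀
2. Hence (∀r.F ⊓ A) ⊑ (F ⊔ ∀r.∃r.∃r.D): entailed.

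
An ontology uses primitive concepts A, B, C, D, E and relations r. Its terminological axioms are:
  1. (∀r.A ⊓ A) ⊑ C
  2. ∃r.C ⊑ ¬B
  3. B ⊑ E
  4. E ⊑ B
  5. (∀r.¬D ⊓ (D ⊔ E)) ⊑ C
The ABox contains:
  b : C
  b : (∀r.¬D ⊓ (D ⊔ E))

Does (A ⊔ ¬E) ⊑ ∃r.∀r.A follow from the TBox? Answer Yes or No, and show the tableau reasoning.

1. (A ⊔ ¬E) ⊑ ∃r.∀r.A  ⇔  ((A ⊔ ¬E) ⊓ ∀r.∃r.¬A) unsat w.r.t. T
   open: L(x₀) ⊇ {A, ¬B, ¬E, ∀r.∃r.¬A, ∃r.D, …} (+ ∃-successors)
2. Hence (A ⊔ ¬E) ⊑ ∃r.∀r.A: not entailed.

No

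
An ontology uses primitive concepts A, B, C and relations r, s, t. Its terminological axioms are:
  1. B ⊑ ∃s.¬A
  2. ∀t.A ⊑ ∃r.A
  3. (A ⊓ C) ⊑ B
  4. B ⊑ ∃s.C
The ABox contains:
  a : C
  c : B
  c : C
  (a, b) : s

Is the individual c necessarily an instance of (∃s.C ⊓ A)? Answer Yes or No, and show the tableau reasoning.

No

1. c : (∃s.C ⊓ A)?  L(c) = {B, C} ∪ {(∀s.¬C ⊔ ¬A)}
   apply at c: B⊑∃s.¬A; B⊑∃s.C
   open: L(c) ⊇ {B, C, ¬A, ∃s.C, ∃s.¬A, …} (+ ∃-successors) — c ∉ (∃s.C ⊓ A) possible
2. Hence c : (∃s.C ⊓ A): not entailed.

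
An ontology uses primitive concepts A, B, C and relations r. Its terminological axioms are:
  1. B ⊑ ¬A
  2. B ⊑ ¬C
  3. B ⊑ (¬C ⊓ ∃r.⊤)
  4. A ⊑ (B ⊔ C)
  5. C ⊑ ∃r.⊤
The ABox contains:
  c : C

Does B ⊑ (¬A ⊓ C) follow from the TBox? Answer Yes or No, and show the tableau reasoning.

No

1. B ⊑ (¬A ⊓ C)  ⇔  (B ⊓ (A ⊔ ¬C)) unsat w.r.t. T
   apply at x₀: B⊑¬A; B⊑¬C; B⊑(¬C ⊓ ∃r.⊤)
   open: L(x₀) ⊇ {B, ¬A, ¬C, ∃r.⊤} (+ ∃-successors)
2. Hence B ⊑ (¬A ⊓ C): not entailed.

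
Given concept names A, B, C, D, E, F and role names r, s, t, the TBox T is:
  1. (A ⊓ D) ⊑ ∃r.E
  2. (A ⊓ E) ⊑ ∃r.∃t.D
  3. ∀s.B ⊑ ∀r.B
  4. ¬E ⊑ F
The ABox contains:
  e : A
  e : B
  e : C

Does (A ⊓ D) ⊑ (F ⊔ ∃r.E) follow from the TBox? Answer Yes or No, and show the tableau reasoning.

1. (A ⊓ D) ⊑ (F ⊔ ∃r.E)  ⇔  ((A ⊓ D) ⊓ (¬F ⊓ ∀r.¬E)) unsat w.r.t. T
   all branches close; clash {F, ¬F} at x₀
2. Hence (A ⊓ D) ⊑ (F ⊔ ∃r.E): entailed.

Yes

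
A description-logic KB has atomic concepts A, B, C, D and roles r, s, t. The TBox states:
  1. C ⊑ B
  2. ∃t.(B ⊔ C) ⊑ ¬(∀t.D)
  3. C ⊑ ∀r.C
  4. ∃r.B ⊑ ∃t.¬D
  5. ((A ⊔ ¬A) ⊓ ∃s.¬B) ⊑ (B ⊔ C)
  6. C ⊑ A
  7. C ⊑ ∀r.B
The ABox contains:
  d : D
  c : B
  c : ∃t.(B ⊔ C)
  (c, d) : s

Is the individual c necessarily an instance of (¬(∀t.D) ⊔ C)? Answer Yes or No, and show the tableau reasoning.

1. c : (¬(∀t.D) ⊔ C)?  L(c) = {B, ∃t.(B ⊔ C)} ∪ {(∀t.D ⊓ ¬C)}
   clash {D, ¬D} at an ∃-successor — c ∈ (¬(∀t.D) ⊔ C)
2. Hence c : (¬(∀t.D) ⊔ C): entailed.

Yes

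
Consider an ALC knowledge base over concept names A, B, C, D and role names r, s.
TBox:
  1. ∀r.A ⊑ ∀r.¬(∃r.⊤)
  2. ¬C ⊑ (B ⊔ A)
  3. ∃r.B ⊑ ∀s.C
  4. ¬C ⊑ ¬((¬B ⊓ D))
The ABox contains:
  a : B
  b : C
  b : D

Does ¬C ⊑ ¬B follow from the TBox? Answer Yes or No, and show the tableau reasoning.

No

1. ¬C ⊑ ¬B  ⇔  (¬C ⊓ B) unsat w.r.t. T
   apply at x₀: ¬C⊑(B ⊔ A); ¬C⊑¬((¬B ⊓ D))
   open: L(x₀) ⊇ {B, ¬C, ∀r.¬B, ∃r.¬A} (+ ∃-successors)
2. Hence ¬C ⊑ ¬B: not entailed.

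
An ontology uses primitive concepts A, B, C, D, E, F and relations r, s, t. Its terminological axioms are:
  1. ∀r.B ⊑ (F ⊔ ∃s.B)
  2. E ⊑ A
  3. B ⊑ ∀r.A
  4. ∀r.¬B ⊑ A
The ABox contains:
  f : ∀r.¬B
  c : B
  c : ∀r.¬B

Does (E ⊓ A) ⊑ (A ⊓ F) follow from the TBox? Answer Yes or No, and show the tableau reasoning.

No

1. (E ⊓ A) ⊑ (A ⊓ F)  ⇔  ((E ⊓ A) ⊓ (¬A ⊔ ¬F)) unsat w.r.t. T
   open: L(x₀) ⊇ {A, E, ¬B, ¬F, ∃r.¬B} (+ ∃-successors)
2. Hence (E ⊓ A) ⊑ (A ⊓ F): not entailed.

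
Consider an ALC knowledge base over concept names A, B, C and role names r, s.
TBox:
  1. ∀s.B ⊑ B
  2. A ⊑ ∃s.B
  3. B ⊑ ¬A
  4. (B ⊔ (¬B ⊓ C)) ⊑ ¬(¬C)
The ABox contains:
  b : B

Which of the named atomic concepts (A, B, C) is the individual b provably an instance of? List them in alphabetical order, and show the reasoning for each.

{B, C}

1. b : A?  L(b) = {B} ∪ {¬A}
   open: L(b) ⊇ {B, C, ¬A} — b ∉ A possible
2. b : B?  L(b) = {B} ∪ {¬B}
   clash {B, ¬B} at b — b ∈ B
3. b : C?  L(b) = {B} ∪ {¬C}
   clash {C, ¬C} at b — b ∈ C
4. Entailed for b: {B, C}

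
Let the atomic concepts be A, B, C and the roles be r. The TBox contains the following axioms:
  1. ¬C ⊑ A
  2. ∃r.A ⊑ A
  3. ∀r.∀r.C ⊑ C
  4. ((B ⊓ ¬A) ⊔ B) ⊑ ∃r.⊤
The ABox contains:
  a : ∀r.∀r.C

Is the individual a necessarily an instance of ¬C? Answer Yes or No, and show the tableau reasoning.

1. a : ¬C?  L(a) = {∀r.∀r.C} ∪ {C}
   open: L(a) ⊇ {C, ¬B, ∀r.¬A, ∀r.∀r.C} — a ∉ ¬C possible
2. Hence a : ¬C: not entailed.

No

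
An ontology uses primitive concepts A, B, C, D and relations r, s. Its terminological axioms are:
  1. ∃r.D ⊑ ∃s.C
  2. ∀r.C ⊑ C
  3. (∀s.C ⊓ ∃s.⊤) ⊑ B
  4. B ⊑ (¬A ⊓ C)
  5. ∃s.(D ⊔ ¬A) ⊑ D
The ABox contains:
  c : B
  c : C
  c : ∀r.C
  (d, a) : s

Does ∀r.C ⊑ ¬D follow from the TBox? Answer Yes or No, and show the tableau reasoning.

No

1. ∀r.C ⊑ ¬D  ⇔  (∀r.C ⊓ D) unsat w.r.t. T
   apply at x₀: ∀r.C⊑C
   open: L(x₀) ⊇ {C, D, ¬B, ∀r.C, ∀r.¬D, …} (+ ∃-successors)
2. Hence ∀r.C ⊑ ¬D: not entailed.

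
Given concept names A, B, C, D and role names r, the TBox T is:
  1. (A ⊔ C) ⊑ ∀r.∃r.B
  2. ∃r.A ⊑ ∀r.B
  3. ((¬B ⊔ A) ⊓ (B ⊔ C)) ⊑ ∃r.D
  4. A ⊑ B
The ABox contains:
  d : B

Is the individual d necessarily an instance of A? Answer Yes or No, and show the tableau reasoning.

1. d : A?  L(d) = {B} ∪ {¬A}
   open: L(d) ⊇ {B, ¬A, ¬C, ∀r.¬A} — d ∉ A possible
2. Hence d : A: not entailed.

No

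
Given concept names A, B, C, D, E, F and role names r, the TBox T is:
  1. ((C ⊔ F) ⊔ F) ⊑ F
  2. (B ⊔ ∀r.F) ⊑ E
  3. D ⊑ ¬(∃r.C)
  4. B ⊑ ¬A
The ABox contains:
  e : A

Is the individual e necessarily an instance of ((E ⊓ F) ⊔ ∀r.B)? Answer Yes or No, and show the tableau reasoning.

1. e : ((E ⊓ F) ⊔ ∀r.B)?  L(e) = {A} ∪ {((¬E ⊔ ¬F) ⊓ ∃r.¬B)}
   open: L(e) ⊇ {A, ¬B, ¬C, ¬D, ¬E, …} (+ ∃-successors) — e ∉ ((E ⊓ F) ⊔ ∀r.B) possible
2. Hence e : ((E ⊓ F) ⊔ ∀r.B): not entailed.

No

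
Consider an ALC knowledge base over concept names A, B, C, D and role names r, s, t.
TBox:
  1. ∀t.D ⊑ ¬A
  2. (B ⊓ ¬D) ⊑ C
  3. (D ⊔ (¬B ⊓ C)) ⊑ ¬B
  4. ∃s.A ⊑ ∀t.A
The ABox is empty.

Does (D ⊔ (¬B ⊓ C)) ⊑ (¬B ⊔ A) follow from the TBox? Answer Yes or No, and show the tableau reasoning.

1. (D ⊔ (¬B ⊓ C)) ⊑ (¬B ⊔ A)  ⇔  ((D ⊔ (¬B ⊓ C)) ⊓ (B ⊓ ¬A)) unsat w.r.t. T
   all branches close; clash {B, ¬B} at x₀
2. Hence (D ⊔ (¬B ⊓ C)) ⊑ (¬B ⊔ A): entailed.

Yes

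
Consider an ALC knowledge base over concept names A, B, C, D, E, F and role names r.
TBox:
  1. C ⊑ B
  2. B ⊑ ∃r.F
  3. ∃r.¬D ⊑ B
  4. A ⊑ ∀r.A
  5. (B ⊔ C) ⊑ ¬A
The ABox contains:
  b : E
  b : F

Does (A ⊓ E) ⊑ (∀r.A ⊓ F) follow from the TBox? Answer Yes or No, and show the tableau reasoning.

No

1. (A ⊓ E) ⊑ (∀r.A ⊓ F)  ⇔  ((A ⊓ E) ⊓ (∃r.¬A ⊔ ¬F)) unsat w.r.t. T
   apply at x₀: A⊑∀r.A
   open: L(x₀) ⊇ {A, E, ¬B, ¬C, ¬F, …}
2. Hence (A ⊓ E) ⊑ (∀r.A ⊓ F): not entailed.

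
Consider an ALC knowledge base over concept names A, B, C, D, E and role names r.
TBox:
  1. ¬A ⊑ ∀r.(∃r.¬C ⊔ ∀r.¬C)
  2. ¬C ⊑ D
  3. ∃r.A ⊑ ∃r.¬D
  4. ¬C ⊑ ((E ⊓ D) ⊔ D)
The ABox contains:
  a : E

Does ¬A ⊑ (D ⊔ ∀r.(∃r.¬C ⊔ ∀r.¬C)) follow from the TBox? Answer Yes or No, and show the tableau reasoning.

Yes

1. ¬A ⊑ (D ⊔ ∀r.(∃r.¬C ⊔ ∀r.¬C))  ⇔  (¬A ⊓ (¬D ⊓ ∃r.(∀r.C ⊓ ∃r.C))) unsat w.r.t. T
   all branches close; clash {D, ¬D} at x₀
2. Hence ¬A ⊑ (D ⊔ ∀r.(∃r.¬C ⊔ ∀r.¬C)): entailed.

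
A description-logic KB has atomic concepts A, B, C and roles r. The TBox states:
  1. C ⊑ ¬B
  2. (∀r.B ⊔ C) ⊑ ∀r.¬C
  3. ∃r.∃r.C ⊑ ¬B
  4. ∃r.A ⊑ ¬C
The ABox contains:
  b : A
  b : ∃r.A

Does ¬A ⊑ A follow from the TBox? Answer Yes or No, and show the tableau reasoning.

1. ¬A ⊑ A  ⇔  (¬A ⊓ ¬A) unsat w.r.t. T
   open: L(x₀) ⊇ {¬A, ¬C, ∀r.∀r.¬C, ∃r.¬B} (+ ∃-successors)
2. Hence ¬A ⊑ A: not entailed.

No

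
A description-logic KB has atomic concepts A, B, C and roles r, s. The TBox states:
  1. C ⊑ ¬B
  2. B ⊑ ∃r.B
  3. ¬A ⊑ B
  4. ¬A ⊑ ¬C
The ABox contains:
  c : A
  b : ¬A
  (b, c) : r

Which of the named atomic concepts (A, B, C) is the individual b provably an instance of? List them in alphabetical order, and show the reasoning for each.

{B}

1. b : A?  L(b) = {¬A} ∪ {¬A}
   apply at b: ¬A⊑B; ¬A⊑¬C
   open: L(b) ⊇ {B, ¬A, ¬C, ∃r.B} (+ ∃-successors) — b ∉ A possible
2. b : B?  L(b) = {¬A} ∪ {¬B}
   clash {B, ¬B} at b — b ∈ B
3. b : C?  L(b) = {¬A} ∪ {¬C}
   apply at b: ¬A⊑B
   open: L(b) ⊇ {B, ¬A, ¬C, ∃r.B} (+ ∃-successors) — b ∉ C possible
4. Entailed for b: {B}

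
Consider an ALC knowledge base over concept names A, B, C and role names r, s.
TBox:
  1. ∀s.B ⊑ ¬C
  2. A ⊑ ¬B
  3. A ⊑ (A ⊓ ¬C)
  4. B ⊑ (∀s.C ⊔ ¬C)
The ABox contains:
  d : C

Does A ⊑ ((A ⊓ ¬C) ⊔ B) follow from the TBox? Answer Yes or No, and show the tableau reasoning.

1. A ⊑ ((A ⊓ ¬C) ⊔ B)  ⇔  (A ⊓ ((¬A ⊔ C) ⊓ ¬B)) unsat w.r.t. T
   all branches close; clash {C, ¬C} at x₀
2. Hence A ⊑ ((A ⊓ ¬C) ⊔ B): entailed.

Yes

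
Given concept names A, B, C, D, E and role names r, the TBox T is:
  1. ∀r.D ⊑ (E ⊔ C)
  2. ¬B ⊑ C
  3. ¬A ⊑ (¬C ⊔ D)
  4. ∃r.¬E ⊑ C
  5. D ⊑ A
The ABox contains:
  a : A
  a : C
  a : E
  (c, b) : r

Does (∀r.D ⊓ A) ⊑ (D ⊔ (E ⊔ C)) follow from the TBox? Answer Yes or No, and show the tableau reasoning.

Yes

1. (∀r.D ⊓ A) ⊑ (D ⊔ (E ⊔ C))  ⇔  ((∀r.D ⊓ A) ⊓ (¬D ⊓ (¬E ⊓ ¬C))) unsat w.r.t. T
   all branches close; clash {C, ¬C} at x₀
2. Hence (∀r.D ⊓ A) ⊑ (D ⊔ (E ⊔ C)): entailed.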